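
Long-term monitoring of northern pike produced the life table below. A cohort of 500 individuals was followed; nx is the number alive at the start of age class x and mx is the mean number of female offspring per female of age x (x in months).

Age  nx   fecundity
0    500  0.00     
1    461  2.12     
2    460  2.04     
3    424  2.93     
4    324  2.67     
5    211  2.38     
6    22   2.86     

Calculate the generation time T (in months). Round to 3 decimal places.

lx = nx/n0 = nx/500: 1, 0.922, 0.92, 0.848, 0.648, 0.422, 0.044
lx·mx: 0, 1.95464, 1.8768, 2.48464, 1.73016, 1.00436, 0.12584 → R0 = 9.17644
x·lx·mx: 0, 1.95464, 3.7536, 7.45392, 6.92064, 5.0218, 0.75504 → Σ = 25.85964
T = 25.85964 / 9.17644 = 2.818047… → 2.818

2.818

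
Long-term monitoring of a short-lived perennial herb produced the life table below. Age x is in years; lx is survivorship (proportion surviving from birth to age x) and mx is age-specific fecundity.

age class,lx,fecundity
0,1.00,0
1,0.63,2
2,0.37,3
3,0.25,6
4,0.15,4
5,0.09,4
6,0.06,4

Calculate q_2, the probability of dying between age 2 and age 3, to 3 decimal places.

q_2 = (l_2 − l_3) / l_2 = (0.37 − 0.25) / 0.37
     = 0.12 / 0.37 = 0.324324… → 0.324

0.324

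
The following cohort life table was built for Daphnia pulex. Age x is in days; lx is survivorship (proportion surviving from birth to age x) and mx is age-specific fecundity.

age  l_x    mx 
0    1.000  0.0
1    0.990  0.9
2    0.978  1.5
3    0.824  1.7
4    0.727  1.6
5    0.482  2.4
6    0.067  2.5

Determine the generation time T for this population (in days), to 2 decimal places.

3.12

lx·mx: 0, 0.891, 1.467, 1.4008, 1.1632, 1.1568, 0.1675 → R0 = 6.2463
x·lx·mx: 0, 0.891, 2.934, 4.2024, 4.6528, 5.784, 1.005 → Σ = 19.4692
T = 19.4692 / 6.2463 = 3.116917… → 3.12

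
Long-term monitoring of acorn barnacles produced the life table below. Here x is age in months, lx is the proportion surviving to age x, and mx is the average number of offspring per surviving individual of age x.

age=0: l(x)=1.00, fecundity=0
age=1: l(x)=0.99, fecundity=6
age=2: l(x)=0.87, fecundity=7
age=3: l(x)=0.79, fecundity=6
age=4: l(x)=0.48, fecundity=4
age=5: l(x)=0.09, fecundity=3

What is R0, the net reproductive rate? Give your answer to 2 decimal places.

lx·mx by age: 0, 5.94, 6.09, 4.74, 1.92, 0.27
R0 = Σ lx·mx = 18.96 → 18.96

18.96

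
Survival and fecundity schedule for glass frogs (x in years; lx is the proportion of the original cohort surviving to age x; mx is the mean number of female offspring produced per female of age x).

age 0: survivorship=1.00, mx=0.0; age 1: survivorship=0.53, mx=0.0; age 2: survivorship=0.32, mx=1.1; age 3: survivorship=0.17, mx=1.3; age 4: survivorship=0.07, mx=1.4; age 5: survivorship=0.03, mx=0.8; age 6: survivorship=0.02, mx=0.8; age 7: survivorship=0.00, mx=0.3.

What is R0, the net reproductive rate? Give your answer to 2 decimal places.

0.71

lx·mx by age: 0, 0, 0.352, 0.221, 0.098, 0.024, 0.016, 0
R0 = Σ lx·mx = 0.711 → 0.71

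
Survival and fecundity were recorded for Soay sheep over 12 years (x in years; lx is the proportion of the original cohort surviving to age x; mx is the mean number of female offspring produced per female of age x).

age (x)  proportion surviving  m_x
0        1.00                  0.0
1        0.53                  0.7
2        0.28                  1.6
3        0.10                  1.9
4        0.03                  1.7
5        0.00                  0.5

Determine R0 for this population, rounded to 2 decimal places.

1.06

lx·mx by age: 0, 0.371, 0.448, 0.19, 0.051, 0
R0 = Σ lx·mx = 1.06 → 1.06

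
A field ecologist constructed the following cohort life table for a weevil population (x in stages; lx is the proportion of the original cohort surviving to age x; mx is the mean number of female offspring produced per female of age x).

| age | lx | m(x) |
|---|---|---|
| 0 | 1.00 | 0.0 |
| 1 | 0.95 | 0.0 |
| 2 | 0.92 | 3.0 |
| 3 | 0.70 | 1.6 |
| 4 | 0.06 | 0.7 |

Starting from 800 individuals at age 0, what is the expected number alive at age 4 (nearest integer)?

48

Expected survivors = N0 · l_4 = 800 × 0.06 = 48 → 48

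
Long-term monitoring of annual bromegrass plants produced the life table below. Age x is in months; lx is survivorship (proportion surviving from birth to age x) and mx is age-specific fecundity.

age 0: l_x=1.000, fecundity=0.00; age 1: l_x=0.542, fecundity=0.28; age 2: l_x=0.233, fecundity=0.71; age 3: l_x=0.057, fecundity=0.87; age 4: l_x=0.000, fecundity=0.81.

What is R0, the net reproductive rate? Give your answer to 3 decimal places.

lx·mx by age: 0, 0.15176, 0.16543, 0.04959, 0
R0 = Σ lx·mx = 0.36678 → 0.367

0.367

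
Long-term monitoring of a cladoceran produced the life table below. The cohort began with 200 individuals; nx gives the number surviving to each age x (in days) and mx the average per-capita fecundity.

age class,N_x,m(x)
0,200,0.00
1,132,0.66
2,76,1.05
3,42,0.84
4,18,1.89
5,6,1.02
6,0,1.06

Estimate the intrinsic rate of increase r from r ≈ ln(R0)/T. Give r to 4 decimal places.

0.0896

lx = nx/n0 = nx/200: 1, 0.66, 0.38, 0.21, 0.09, 0.03, 0
R0 = Σ lx·mx = 0 + 0.4356 + 0.399 + 0.1764 + 0.1701 + 0.0306 + 0 = 1.2117
Σ x·lx·mx = 2.5962; T = 2.5962/1.2117 = 2.14261…
r ≈ ln(R0)/T = ln(1.2117)/2.14261… = 0.089622… → 0.0896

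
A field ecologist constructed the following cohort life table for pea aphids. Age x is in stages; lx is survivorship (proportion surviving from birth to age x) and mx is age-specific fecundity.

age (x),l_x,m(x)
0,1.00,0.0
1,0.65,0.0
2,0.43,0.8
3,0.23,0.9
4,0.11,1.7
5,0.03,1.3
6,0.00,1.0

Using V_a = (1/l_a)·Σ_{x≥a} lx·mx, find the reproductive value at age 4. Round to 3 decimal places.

2.055

lx·mx for x ≥ 4: 0.187, 0.039, 0 → sum = 0.226
V_4 = 0.226 / l_4 = 0.226 / 0.11 = 2.054545… → 2.055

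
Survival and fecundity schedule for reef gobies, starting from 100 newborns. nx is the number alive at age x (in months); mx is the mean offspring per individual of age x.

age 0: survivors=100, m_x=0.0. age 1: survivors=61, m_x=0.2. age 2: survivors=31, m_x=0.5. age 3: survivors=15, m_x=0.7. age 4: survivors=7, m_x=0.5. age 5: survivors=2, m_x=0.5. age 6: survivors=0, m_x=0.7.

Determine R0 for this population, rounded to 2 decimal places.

0.43

lx = nx/n0 = nx/100: 1, 0.61, 0.31, 0.15, 0.07, 0.02, 0
lx·mx by age: 0, 0.122, 0.155, 0.105, 0.035, 0.01, 0
R0 = Σ lx·mx = 0.427 → 0.43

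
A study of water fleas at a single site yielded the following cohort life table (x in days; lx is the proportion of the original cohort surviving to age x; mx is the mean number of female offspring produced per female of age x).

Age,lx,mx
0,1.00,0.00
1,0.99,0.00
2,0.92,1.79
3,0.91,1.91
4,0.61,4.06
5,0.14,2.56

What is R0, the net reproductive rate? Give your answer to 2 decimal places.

lx·mx by age: 0, 0, 1.6468, 1.7381, 2.4766, 0.3584
R0 = Σ lx·mx = 6.2199 → 6.22

6.22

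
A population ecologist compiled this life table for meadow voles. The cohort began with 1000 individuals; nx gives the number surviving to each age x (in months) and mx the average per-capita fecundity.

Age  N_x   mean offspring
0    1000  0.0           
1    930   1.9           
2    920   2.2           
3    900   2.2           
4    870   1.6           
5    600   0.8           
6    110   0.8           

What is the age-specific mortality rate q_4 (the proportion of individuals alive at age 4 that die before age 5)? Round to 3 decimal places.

lx = nx/n0 = nx/1000: 1, 0.93, 0.92, 0.9, 0.87, 0.6, 0.11
q_4 = (l_4 − l_5) / l_4 = (0.87 − 0.6) / 0.87
     = 0.27 / 0.87 = 0.310345… → 0.310

0.310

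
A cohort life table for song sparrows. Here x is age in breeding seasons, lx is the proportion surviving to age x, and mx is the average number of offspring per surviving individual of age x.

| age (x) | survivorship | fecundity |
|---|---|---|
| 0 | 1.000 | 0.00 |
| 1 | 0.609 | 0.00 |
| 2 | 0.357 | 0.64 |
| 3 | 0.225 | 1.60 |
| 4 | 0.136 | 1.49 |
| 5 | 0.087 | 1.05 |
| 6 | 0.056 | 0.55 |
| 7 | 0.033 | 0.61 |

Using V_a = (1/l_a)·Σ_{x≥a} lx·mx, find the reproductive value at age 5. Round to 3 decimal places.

lx·mx for x ≥ 5: 0.09135, 0.0308, 0.02013 → sum = 0.14228
V_5 = 0.14228 / l_5 = 0.14228 / 0.087 = 1.635402… → 1.635

1.635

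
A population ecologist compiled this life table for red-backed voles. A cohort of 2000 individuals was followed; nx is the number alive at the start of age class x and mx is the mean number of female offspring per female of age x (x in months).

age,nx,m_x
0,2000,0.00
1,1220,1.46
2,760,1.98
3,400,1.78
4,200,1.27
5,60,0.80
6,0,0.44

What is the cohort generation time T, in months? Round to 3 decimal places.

lx = nx/n0 = nx/2000: 1, 0.61, 0.38, 0.2, 0.1, 0.03, 0
lx·mx: 0, 0.8906, 0.7524, 0.356, 0.127, 0.024, 0 → R0 = 2.15
x·lx·mx: 0, 0.8906, 1.5048, 1.068, 0.508, 0.12, 0 → Σ = 4.0914
T = 4.0914 / 2.15 = 1.902977… → 1.903

1.903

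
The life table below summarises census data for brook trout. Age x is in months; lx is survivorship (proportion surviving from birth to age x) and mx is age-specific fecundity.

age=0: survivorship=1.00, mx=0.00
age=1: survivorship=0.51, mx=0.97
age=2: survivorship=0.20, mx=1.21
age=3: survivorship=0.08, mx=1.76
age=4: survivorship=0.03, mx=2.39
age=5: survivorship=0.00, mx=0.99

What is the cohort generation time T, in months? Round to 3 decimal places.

1.778

lx·mx: 0, 0.4947, 0.242, 0.1408, 0.0717, 0 → R0 = 0.9492
x·lx·mx: 0, 0.4947, 0.484, 0.4224, 0.2868, 0 → Σ = 1.6879
T = 1.6879 / 0.9492 = 1.778234… → 1.778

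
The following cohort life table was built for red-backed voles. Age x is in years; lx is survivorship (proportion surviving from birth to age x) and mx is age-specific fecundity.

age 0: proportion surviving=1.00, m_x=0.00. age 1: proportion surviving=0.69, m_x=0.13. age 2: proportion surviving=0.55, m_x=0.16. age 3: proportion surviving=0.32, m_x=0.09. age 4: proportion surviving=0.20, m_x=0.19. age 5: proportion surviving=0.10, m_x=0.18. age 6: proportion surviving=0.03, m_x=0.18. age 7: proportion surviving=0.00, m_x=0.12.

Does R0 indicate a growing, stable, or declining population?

R0 = Σ lx·mx = 0 + 0.0897 + 0.088 + 0.0288 + 0.038 + 0.018 + 0.0054 + 0 = 0.2679
R0 < 1, so the population is declining.

declining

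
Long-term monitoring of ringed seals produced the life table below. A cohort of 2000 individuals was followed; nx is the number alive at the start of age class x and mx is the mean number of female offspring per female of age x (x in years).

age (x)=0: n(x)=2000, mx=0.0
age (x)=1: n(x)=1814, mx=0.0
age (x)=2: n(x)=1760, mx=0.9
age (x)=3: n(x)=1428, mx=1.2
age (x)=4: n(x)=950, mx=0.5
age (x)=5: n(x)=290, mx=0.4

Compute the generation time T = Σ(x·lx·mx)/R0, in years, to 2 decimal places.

2.77

lx = nx/n0 = nx/2000: 1, 0.907, 0.88, 0.714, 0.475, 0.145
lx·mx: 0, 0, 0.792, 0.8568, 0.2375, 0.058 → R0 = 1.9443
x·lx·mx: 0, 0, 1.584, 2.5704, 0.95, 0.29 → Σ = 5.3944
T = 5.3944 / 1.9443 = 2.774469… → 2.77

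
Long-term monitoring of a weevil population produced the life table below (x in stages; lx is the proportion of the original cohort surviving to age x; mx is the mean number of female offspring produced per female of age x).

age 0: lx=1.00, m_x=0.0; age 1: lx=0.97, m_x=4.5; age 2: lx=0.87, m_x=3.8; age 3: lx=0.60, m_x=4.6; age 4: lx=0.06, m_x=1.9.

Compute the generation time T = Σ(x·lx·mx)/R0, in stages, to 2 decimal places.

1.87

lx·mx: 0, 4.365, 3.306, 2.76, 0.114 → R0 = 10.545
x·lx·mx: 0, 4.365, 6.612, 8.28, 0.456 → Σ = 19.713
T = 19.713 / 10.545 = 1.869417… → 1.87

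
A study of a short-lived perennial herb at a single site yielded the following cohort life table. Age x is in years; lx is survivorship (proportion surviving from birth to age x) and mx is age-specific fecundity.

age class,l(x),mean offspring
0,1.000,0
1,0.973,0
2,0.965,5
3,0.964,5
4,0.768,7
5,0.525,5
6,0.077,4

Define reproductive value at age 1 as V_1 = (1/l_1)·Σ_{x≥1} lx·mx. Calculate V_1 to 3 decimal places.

lx·mx for x ≥ 1: 0, 4.825, 4.82, 5.376, 2.625, 0.308 → sum = 17.954
V_1 = 17.954 / l_1 = 17.954 / 0.973 = 18.45221… → 18.452

18.452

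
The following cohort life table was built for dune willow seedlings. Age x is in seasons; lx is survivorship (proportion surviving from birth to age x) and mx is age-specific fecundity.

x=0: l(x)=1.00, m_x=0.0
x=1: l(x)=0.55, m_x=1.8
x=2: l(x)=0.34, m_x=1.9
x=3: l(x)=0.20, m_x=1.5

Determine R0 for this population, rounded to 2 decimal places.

1.94

lx·mx by age: 0, 0.99, 0.646, 0.3
R0 = Σ lx·mx = 1.936 → 1.94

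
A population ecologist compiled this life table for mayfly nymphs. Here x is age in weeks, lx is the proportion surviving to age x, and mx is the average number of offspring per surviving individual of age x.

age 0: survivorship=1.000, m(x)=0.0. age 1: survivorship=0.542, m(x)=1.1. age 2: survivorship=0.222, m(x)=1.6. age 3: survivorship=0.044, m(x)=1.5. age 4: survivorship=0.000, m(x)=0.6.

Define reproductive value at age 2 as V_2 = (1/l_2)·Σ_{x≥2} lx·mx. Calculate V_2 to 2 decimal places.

lx·mx for x ≥ 2: 0.3552, 0.066, 0 → sum = 0.4212
V_2 = 0.4212 / l_2 = 0.4212 / 0.222 = 1.897297… → 1.90

1.90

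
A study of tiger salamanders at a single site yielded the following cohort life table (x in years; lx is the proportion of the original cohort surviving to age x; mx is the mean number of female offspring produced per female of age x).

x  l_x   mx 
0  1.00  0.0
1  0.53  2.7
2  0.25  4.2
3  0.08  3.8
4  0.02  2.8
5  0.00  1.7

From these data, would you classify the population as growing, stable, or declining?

R0 = Σ lx·mx = 0 + 1.431 + 1.05 + 0.304 + 0.056 + 0 = 2.841
R0 > 1, so the population is growing.

growing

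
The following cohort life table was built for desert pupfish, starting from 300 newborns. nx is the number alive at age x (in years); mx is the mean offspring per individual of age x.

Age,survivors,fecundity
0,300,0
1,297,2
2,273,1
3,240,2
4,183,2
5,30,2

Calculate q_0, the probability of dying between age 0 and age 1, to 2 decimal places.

0.01

lx = nx/n0 = nx/300: 1, 0.99, 0.91, 0.8, 0.61, 0.1
q_0 = (l_0 − l_1) / l_0 = (1 − 0.99) / 1
     = 0.01 / 1 = 0.01 → 0.01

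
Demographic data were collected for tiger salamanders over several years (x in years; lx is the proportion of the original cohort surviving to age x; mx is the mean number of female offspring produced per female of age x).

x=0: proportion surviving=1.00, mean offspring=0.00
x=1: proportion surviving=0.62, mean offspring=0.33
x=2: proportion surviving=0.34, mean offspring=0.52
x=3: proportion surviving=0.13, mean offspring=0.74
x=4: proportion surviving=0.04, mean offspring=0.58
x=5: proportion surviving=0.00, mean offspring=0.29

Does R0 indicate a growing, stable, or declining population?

declining

R0 = Σ lx·mx = 0 + 0.2046 + 0.1768 + 0.0962 + 0.0232 + 0 = 0.5008
R0 < 1, so the population is declining.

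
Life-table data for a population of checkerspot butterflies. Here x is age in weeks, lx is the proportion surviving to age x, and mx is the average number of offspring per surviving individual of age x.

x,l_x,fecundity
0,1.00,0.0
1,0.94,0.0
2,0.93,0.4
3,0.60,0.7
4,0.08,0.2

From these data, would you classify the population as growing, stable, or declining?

R0 = Σ lx·mx = 0 + 0 + 0.372 + 0.42 + 0.016 = 0.808
R0 < 1, so the population is declining.

declining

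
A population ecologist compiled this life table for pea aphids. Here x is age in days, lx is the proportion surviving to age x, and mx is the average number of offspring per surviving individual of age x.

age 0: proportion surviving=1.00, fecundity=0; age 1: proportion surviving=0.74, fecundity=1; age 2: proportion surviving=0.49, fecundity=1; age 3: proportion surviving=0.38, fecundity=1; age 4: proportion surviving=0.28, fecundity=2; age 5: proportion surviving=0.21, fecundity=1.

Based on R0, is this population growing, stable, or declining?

growing

R0 = Σ lx·mx = 0 + 0.74 + 0.49 + 0.38 + 0.56 + 0.21 = 2.38
R0 > 1, so the population is growing.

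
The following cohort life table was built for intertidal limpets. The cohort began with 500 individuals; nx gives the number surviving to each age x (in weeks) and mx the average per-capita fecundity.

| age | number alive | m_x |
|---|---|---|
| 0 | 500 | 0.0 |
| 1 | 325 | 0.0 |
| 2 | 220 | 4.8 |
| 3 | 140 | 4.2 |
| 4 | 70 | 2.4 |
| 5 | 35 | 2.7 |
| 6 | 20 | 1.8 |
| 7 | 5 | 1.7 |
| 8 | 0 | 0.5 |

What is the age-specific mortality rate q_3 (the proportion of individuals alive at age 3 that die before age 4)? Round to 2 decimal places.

lx = nx/n0 = nx/500: 1, 0.65, 0.44, 0.28, 0.14, 0.07, 0.04, 0.01, 0
q_3 = (l_3 − l_4) / l_3 = (0.28 − 0.14) / 0.28
     = 0.14 / 0.28 = 0.5 → 0.50

0.50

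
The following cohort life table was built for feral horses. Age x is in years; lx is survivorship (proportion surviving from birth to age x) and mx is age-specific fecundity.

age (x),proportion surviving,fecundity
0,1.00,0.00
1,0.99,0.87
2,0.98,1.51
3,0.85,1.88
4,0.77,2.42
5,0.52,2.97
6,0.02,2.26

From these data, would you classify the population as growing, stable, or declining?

R0 = Σ lx·mx = 0 + 0.8613 + 1.4798 + 1.598 + 1.8634 + 1.5444 + 0.0452 = 7.3921
R0 > 1, so the population is growing.

growing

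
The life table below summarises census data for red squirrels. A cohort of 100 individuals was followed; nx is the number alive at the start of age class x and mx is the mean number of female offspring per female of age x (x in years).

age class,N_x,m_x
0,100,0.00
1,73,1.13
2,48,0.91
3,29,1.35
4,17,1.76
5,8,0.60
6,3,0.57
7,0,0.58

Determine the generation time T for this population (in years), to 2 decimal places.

2.19

lx = nx/n0 = nx/100: 1, 0.73, 0.48, 0.29, 0.17, 0.08, 0.03, 0
lx·mx: 0, 0.8249, 0.4368, 0.3915, 0.2992, 0.048, 0.0171, 0 → R0 = 2.0175
x·lx·mx: 0, 0.8249, 0.8736, 1.1745, 1.1968, 0.24, 0.1026, 0 → Σ = 4.4124
T = 4.4124 / 2.0175 = 2.187063… → 2.19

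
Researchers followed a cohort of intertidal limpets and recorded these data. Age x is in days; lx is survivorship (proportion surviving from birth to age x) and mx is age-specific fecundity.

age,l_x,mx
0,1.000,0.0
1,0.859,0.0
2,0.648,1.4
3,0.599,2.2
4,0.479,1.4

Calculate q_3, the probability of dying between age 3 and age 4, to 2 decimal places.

0.20

q_3 = (l_3 − l_4) / l_3 = (0.599 − 0.479) / 0.599
     = 0.12 / 0.599 = 0.200334… → 0.20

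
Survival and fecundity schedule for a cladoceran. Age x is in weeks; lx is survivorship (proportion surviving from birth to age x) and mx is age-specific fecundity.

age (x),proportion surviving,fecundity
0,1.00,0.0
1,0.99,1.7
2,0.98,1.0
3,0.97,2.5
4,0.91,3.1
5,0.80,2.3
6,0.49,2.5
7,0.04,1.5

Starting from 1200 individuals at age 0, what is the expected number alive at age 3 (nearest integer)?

Expected survivors = N0 · l_3 = 1200 × 0.97 = 1164 → 1164

1164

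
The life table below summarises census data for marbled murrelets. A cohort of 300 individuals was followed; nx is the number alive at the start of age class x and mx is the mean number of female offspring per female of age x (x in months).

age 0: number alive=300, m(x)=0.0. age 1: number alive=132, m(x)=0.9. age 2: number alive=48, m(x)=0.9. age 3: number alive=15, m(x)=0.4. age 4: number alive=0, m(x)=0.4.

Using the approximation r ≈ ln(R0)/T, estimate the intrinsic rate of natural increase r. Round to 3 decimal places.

lx = nx/n0 = nx/300: 1, 0.44, 0.16, 0.05, 0
R0 = Σ lx·mx = 0 + 0.396 + 0.144 + 0.02 + 0 = 0.56
Σ x·lx·mx = 0.744; T = 0.744/0.56 = 1.32857…
r ≈ ln(R0)/T = ln(0.56)/1.32857… = -0.43642… → -0.436

-0.436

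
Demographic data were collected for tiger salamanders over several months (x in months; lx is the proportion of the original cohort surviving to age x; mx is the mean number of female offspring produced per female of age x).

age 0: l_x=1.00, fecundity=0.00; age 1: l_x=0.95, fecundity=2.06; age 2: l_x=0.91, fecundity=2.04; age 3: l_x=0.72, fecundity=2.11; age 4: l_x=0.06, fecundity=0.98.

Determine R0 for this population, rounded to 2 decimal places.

lx·mx by age: 0, 1.957, 1.8564, 1.5192, 0.0588
R0 = Σ lx·mx = 5.3914 → 5.39

5.39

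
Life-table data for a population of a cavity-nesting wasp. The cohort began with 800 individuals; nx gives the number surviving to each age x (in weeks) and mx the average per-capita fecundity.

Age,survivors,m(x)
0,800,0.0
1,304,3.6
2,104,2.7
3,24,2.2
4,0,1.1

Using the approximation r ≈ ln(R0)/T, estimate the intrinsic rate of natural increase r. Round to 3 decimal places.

0.456

lx = nx/n0 = nx/800: 1, 0.38, 0.13, 0.03, 0
R0 = Σ lx·mx = 0 + 1.368 + 0.351 + 0.066 + 0 = 1.785
Σ x·lx·mx = 2.268; T = 2.268/1.785 = 1.27059…
r ≈ ln(R0)/T = ln(1.785)/1.27059… = 0.45602… → 0.456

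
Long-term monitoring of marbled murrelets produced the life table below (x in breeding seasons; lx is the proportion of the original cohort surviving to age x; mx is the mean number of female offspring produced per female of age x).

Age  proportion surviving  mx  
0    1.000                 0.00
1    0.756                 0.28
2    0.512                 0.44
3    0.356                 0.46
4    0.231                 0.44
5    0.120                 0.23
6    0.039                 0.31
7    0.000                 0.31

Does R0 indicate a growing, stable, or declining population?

R0 = Σ lx·mx = 0 + 0.21168 + 0.22528 + 0.16376 + 0.10164 + 0.0276 + 0.01209 + 0 = 0.74205
R0 < 1, so the population is declining.

declining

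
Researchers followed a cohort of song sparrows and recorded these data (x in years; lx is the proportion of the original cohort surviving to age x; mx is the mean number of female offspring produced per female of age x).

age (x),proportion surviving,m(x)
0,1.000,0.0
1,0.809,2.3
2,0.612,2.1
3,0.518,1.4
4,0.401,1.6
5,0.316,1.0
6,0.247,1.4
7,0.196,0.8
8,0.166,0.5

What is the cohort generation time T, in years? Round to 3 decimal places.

lx·mx: 0, 1.8607, 1.2852, 0.7252, 0.6416, 0.316, 0.3458, 0.1568, 0.083 → R0 = 5.4143
x·lx·mx: 0, 1.8607, 2.5704, 2.1756, 2.5664, 1.58, 2.0748, 1.0976, 0.664 → Σ = 14.5895
T = 14.5895 / 5.4143 = 2.694623… → 2.695

2.695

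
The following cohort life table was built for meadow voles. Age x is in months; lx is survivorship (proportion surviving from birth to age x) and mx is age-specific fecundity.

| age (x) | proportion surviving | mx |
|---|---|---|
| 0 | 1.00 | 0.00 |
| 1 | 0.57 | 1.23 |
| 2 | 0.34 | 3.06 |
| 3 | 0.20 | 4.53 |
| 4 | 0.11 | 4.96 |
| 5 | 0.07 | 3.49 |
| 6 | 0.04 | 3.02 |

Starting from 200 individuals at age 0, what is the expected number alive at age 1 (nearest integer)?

Expected survivors = N0 · l_1 = 200 × 0.57 = 114 → 114

114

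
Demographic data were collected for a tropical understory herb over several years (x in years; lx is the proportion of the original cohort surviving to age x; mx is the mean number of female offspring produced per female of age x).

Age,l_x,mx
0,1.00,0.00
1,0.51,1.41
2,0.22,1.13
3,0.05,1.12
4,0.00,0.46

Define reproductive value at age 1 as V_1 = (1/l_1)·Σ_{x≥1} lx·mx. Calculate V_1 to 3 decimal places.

lx·mx for x ≥ 1: 0.7191, 0.2486, 0.056, 0 → sum = 1.0237
V_1 = 1.0237 / l_1 = 1.0237 / 0.51 = 2.007255… → 2.007

2.007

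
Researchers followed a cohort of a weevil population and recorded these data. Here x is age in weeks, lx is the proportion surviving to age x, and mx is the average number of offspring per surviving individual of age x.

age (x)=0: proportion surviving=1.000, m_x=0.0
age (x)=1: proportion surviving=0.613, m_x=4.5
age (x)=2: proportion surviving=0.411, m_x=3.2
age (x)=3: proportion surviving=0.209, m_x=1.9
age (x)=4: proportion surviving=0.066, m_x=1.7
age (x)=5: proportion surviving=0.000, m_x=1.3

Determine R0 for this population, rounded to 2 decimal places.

4.58

lx·mx by age: 0, 2.7585, 1.3152, 0.3971, 0.1122, 0
R0 = Σ lx·mx = 4.583 → 4.58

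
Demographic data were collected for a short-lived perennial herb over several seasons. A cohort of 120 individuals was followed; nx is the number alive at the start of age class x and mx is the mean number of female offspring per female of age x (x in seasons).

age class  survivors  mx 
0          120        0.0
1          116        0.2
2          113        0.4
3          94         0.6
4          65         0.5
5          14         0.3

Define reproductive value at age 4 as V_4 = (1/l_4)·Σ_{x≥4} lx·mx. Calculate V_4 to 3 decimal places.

0.565

lx = nx/n0 = nx/120: 1, 0.96667…, 0.94167…, 0.78333…, 0.54167…, 0.11667…
lx·mx for x ≥ 4: 0.270833…, 0.035… → sum = 0.305833…
V_4 = 0.305833… / l_4 = 0.305833… / 0.541667… = 0.564615… → 0.565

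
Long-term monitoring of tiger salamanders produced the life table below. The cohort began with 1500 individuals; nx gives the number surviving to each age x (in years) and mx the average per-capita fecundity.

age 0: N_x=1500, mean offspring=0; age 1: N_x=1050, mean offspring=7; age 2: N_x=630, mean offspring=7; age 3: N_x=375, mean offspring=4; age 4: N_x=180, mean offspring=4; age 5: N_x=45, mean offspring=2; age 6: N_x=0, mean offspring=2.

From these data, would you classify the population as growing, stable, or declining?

lx = nx/n0 = nx/1500: 1, 0.7, 0.42, 0.25, 0.12, 0.03, 0
R0 = Σ lx·mx = 0 + 4.9 + 2.94 + 1 + 0.48 + 0.06 + 0 = 9.38
R0 > 1, so the population is growing.

growing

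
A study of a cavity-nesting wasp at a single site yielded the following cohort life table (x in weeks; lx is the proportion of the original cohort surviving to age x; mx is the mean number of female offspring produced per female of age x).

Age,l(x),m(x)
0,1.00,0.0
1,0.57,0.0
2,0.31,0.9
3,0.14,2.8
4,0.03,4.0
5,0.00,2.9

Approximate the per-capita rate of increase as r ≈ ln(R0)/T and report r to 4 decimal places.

R0 = Σ lx·mx = 0 + 0 + 0.279 + 0.392 + 0.12 + 0 = 0.791
Σ x·lx·mx = 2.214; T = 2.214/0.791 = 2.79899…
r ≈ ln(R0)/T = ln(0.791)/2.79899… = -0.083765… → -0.0838

-0.0838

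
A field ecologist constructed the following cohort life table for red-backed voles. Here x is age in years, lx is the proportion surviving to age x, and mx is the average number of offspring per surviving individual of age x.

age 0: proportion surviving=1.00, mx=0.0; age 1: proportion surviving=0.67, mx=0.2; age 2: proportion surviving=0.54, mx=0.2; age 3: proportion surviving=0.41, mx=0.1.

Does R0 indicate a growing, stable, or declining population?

declining

R0 = Σ lx·mx = 0 + 0.134 + 0.108 + 0.041 = 0.283
R0 < 1, so the population is declining.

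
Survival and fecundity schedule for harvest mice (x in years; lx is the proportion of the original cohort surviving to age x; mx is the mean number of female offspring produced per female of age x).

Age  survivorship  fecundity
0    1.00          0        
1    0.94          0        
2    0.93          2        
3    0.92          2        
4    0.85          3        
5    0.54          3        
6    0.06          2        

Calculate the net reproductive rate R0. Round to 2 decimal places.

7.99

lx·mx by age: 0, 0, 1.86, 1.84, 2.55, 1.62, 0.12
R0 = Σ lx·mx = 7.99 → 7.99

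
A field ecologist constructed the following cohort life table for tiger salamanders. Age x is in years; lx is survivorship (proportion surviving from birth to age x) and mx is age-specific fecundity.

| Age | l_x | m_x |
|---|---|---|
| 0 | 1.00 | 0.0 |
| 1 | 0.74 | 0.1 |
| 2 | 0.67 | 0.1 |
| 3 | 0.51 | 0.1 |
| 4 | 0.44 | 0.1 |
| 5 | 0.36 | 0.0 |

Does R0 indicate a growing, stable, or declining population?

R0 = Σ lx·mx = 0 + 0.074 + 0.067 + 0.051 + 0.044 + 0 = 0.236
R0 < 1, so the population is declining.

declining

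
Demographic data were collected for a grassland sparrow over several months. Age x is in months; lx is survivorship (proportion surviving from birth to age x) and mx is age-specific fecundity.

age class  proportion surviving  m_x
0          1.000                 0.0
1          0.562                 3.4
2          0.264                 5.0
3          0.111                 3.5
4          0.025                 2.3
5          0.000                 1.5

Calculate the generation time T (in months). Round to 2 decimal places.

1.62

lx·mx: 0, 1.9108, 1.32, 0.3885, 0.0575, 0 → R0 = 3.6768
x·lx·mx: 0, 1.9108, 2.64, 1.1655, 0.23, 0 → Σ = 5.9463
T = 5.9463 / 3.6768 = 1.617249… → 1.62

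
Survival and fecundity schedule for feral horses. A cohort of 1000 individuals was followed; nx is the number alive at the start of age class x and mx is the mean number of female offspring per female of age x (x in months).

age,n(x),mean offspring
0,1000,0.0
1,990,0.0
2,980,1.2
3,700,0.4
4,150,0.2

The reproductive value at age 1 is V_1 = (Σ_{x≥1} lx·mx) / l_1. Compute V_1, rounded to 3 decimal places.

1.501

lx = nx/n0 = nx/1000: 1, 0.99, 0.98, 0.7, 0.15
lx·mx for x ≥ 1: 0, 1.176, 0.28, 0.03 → sum = 1.486
V_1 = 1.486 / l_1 = 1.486 / 0.99 = 1.50101… → 1.501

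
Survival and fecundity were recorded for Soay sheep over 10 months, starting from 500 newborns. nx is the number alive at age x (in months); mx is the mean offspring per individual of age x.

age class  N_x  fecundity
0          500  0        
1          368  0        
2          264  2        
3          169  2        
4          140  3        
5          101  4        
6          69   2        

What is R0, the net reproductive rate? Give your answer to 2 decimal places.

3.66

lx = nx/n0 = nx/500: 1, 0.736, 0.528, 0.338, 0.28, 0.202, 0.138
lx·mx by age: 0, 0, 1.056, 0.676, 0.84, 0.808, 0.276
R0 = Σ lx·mx = 3.656 → 3.66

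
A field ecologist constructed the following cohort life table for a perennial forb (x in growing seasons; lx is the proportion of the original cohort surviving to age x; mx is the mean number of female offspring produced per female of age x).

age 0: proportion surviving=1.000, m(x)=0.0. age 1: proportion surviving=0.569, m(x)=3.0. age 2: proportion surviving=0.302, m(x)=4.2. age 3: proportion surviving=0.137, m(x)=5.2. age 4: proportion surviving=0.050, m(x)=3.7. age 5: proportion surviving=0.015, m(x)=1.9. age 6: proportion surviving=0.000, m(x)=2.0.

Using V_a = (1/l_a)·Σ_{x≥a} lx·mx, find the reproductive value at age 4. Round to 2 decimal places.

4.27

lx·mx for x ≥ 4: 0.185, 0.0285, 0 → sum = 0.2135
V_4 = 0.2135 / l_4 = 0.2135 / 0.05 = 4.27 → 4.27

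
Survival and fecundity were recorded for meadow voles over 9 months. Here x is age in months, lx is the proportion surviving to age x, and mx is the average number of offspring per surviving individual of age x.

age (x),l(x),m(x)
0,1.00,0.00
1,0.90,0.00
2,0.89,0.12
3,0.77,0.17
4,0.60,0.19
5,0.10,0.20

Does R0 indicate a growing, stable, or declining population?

R0 = Σ lx·mx = 0 + 0 + 0.1068 + 0.1309 + 0.114 + 0.02 = 0.3717
R0 < 1, so the population is declining.

declining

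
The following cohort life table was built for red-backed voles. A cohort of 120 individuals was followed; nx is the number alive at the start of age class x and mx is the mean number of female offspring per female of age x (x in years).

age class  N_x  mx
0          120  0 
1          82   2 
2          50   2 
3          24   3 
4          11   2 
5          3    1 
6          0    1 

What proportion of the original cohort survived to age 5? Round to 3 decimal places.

0.025

l_5 = n_5/n_0 = 3/120 = 0.025 → 0.025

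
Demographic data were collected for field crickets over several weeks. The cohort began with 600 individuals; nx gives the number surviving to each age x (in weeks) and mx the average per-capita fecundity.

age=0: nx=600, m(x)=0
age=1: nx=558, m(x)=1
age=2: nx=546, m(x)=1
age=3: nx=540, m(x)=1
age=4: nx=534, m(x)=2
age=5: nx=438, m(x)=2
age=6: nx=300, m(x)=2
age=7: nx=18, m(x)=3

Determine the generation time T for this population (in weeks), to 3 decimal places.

3.748

lx = nx/n0 = nx/600: 1, 0.93, 0.91, 0.9, 0.89, 0.73, 0.5, 0.03
lx·mx: 0, 0.93, 0.91, 0.9, 1.78, 1.46, 1, 0.09 → R0 = 7.07
x·lx·mx: 0, 0.93, 1.82, 2.7, 7.12, 7.3, 6, 0.63 → Σ = 26.5
T = 26.5 / 7.07 = 3.748232… → 3.748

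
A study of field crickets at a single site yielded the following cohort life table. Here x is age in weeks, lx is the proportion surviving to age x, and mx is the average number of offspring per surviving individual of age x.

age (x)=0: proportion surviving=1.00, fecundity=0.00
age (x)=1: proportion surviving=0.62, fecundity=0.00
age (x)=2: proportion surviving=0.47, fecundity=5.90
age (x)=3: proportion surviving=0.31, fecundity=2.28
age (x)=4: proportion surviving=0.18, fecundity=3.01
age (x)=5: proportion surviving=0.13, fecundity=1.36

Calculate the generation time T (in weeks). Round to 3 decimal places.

lx·mx: 0, 0, 2.773, 0.7068, 0.5418, 0.1768 → R0 = 4.1984
x·lx·mx: 0, 0, 5.546, 2.1204, 2.1672, 0.884 → Σ = 10.7176
T = 10.7176 / 4.1984 = 2.552782… → 2.553

2.553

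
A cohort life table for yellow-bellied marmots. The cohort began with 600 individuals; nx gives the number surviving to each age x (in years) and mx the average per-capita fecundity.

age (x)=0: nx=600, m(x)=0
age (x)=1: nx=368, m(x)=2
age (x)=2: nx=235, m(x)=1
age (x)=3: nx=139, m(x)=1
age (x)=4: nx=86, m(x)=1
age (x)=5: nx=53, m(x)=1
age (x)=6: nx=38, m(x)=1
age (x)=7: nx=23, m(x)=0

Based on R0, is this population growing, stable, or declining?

growing

lx = nx/n0 = nx/600: 1, 0.61333…, 0.39167…, 0.23167…, 0.14333…, 0.08833…, 0.06333…, 0.03833…
R0 = Σ lx·mx = 0 + 1.226667… + 0.391667… + 0.231667… + 0.143333… + 0.088333… + 0.063333… + 0 = 2.145…
R0 > 1, so the population is growing.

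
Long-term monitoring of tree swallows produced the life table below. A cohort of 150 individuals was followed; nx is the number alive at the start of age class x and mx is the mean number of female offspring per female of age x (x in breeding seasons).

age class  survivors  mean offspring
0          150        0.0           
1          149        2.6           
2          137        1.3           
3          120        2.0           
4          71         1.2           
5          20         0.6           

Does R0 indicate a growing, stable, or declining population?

lx = nx/n0 = nx/150: 1, 0.99333…, 0.91333…, 0.8, 0.47333…, 0.13333…
R0 = Σ lx·mx = 0 + 2.582667… + 1.187333… + 1.6 + 0.568… + 0.08… = 6.018…
R0 > 1, so the population is growing.

growing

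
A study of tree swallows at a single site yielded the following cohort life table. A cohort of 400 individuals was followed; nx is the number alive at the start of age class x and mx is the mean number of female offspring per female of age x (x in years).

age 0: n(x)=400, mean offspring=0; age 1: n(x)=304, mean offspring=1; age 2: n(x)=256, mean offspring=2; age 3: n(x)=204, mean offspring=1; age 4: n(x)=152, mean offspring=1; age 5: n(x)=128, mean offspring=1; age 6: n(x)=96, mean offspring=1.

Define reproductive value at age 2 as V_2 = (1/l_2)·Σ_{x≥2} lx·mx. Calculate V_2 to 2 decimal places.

4.27

lx = nx/n0 = nx/400: 1, 0.76, 0.64, 0.51, 0.38, 0.32, 0.24
lx·mx for x ≥ 2: 1.28, 0.51, 0.38, 0.32, 0.24 → sum = 2.73
V_2 = 2.73 / l_2 = 2.73 / 0.64 = 4.265625 → 4.27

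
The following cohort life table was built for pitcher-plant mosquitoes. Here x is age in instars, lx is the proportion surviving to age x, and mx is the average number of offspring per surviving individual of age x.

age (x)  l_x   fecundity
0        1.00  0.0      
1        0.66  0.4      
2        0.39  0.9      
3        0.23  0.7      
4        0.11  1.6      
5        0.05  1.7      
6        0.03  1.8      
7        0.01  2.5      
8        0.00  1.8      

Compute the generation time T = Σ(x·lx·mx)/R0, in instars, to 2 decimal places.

2.76

lx·mx: 0, 0.264, 0.351, 0.161, 0.176, 0.085, 0.054, 0.025, 0 → R0 = 1.116
x·lx·mx: 0, 0.264, 0.702, 0.483, 0.704, 0.425, 0.324, 0.175, 0 → Σ = 3.077
T = 3.077 / 1.116 = 2.757168… → 2.76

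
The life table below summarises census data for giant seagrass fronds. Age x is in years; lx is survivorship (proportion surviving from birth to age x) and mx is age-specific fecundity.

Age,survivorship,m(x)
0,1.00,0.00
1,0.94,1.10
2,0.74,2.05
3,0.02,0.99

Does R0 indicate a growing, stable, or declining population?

growing

R0 = Σ lx·mx = 0 + 1.034 + 1.517 + 0.0198 = 2.5708
R0 > 1, so the population is growing.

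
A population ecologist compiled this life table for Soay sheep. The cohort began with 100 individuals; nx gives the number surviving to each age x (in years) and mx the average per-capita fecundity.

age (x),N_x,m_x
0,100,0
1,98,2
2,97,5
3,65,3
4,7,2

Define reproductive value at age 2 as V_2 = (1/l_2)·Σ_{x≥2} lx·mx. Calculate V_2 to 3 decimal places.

7.155

lx = nx/n0 = nx/100: 1, 0.98, 0.97, 0.65, 0.07
lx·mx for x ≥ 2: 4.85, 1.95, 0.14 → sum = 6.94
V_2 = 6.94 / l_2 = 6.94 / 0.97 = 7.154639… → 7.155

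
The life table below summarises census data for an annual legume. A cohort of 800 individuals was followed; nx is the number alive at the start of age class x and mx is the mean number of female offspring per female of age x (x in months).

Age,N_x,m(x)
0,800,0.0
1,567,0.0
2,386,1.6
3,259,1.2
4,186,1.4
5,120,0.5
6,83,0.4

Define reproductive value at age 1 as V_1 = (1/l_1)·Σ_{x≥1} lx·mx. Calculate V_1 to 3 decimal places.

2.261

lx = nx/n0 = nx/800: 1, 0.70875, 0.4825, 0.32375, 0.2325, 0.15, 0.10375
lx·mx for x ≥ 1: 0, 0.772, 0.3885, 0.3255, 0.075, 0.0415 → sum = 1.6025
V_1 = 1.6025 / l_1 = 1.6025 / 0.70875 = 2.261023… → 2.261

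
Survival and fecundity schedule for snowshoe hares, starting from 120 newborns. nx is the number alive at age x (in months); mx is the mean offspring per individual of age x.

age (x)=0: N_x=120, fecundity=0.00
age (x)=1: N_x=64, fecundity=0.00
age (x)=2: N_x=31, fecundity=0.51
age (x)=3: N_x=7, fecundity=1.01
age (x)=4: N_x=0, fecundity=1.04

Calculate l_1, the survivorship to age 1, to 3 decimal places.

l_1 = n_1/n_0 = 64/120 = 0.533333… → 0.533

0.533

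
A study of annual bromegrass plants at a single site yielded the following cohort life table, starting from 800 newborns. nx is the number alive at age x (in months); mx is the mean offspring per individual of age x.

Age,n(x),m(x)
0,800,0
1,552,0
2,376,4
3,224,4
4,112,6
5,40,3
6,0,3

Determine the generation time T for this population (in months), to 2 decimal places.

lx = nx/n0 = nx/800: 1, 0.69, 0.47, 0.28, 0.14, 0.05, 0
lx·mx: 0, 0, 1.88, 1.12, 0.84, 0.15, 0 → R0 = 3.99
x·lx·mx: 0, 0, 3.76, 3.36, 3.36, 0.75, 0 → Σ = 11.23
T = 11.23 / 3.99 = 2.814536… → 2.81

2.81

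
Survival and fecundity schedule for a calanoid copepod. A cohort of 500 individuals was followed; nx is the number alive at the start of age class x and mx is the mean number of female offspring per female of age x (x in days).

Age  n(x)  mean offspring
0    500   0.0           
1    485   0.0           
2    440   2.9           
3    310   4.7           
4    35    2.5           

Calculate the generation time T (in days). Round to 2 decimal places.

lx = nx/n0 = nx/500: 1, 0.97, 0.88, 0.62, 0.07
lx·mx: 0, 0, 2.552, 2.914, 0.175 → R0 = 5.641
x·lx·mx: 0, 0, 5.104, 8.742, 0.7 → Σ = 14.546
T = 14.546 / 5.641 = 2.578621… → 2.58

2.58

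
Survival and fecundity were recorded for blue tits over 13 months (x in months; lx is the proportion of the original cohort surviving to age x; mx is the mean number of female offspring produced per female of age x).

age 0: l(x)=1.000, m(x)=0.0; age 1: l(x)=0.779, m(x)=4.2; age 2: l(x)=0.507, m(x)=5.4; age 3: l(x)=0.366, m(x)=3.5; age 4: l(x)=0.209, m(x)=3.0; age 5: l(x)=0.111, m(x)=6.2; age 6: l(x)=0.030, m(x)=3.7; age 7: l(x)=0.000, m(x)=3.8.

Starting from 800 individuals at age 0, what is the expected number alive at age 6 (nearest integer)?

Expected survivors = N0 · l_6 = 800 × 0.030 = 24 → 24

24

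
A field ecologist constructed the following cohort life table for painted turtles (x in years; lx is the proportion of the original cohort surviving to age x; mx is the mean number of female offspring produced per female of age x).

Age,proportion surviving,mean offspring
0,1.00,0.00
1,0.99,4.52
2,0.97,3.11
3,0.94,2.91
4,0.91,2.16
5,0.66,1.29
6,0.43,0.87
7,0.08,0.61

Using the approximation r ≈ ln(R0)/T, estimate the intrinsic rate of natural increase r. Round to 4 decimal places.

1.0478

R0 = Σ lx·mx = 0 + 4.4748 + 3.0167 + 2.7354 + 1.9656 + 0.8514 + 0.3741 + 0.0488 = 13.4668
Σ x·lx·mx = 33.42; T = 33.42/13.4668 = 2.48166…
r ≈ ln(R0)/T = ln(13.4668)/2.48166… = 1.047778… → 1.0478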